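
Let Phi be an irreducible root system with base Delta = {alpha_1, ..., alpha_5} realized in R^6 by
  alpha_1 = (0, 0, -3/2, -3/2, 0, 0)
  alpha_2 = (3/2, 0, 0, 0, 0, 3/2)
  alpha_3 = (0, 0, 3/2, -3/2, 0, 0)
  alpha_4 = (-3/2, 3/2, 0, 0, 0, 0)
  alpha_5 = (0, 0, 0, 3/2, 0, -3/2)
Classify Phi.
Compute the Cartan integers a_ij = 2(alpha_i, alpha_j)/(alpha_j, alpha_j); the resulting 5x5 Cartan matrix is
[[2, 0, 0, 0, -1], [0, 2, 0, -1, -1], [0, 0, 2, 0, -1], [0, -1, 0, 2, 0], [-1, -1, -1, 0, 2]].
All simple roots have the same length, so the diagram is simply laced. The associated Dynkin diagram is a chain of 3 nodes with a fork of two nodes at one end (D_5), so the type is D_5 (the algebra so(10)).

D5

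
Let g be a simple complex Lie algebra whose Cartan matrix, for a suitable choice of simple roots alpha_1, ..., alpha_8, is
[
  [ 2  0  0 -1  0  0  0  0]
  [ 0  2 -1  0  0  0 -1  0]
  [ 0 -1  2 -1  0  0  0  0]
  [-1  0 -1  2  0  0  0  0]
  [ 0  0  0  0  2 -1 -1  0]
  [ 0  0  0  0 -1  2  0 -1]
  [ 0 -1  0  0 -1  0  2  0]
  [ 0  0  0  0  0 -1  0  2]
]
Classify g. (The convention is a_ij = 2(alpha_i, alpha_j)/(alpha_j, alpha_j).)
A_8

The matrix has rank 8 with 2's on the diagonal. Reading the off-diagonal entries as Dynkin edges (a single edge where a_ij = a_ji = -1; a double or triple edge where a_ij * a_ji = 2 or 3), the diagram is a chain of 8 nodes with single edges (A_8). One simple-root ordering that puts it in standard form is (alpha_1, alpha_4, alpha_3, alpha_2, alpha_7, alpha_5, alpha_6, alpha_8). So the algebra is type A_8, i.e. sl(9).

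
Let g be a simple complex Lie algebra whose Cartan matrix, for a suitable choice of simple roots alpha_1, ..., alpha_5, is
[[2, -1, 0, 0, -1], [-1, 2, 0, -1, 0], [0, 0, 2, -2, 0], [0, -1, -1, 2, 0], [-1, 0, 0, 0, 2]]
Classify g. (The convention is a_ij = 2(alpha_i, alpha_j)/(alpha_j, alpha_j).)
The matrix has rank 5 with 2's on the diagonal. Reading the off-diagonal entries as Dynkin edges (a single edge where a_ij = a_ji = -1; a double or triple edge where a_ij * a_ji = 2 or 3), the diagram is a chain of 5 nodes with a double edge at one end; the terminal node there is the unique long simple root (C_5). One simple-root ordering that puts it in standard form is (alpha_5, alpha_1, alpha_2, alpha_4, alpha_3). So the algebra is type C_5, i.e. sp(10).

C_5 (sp(10))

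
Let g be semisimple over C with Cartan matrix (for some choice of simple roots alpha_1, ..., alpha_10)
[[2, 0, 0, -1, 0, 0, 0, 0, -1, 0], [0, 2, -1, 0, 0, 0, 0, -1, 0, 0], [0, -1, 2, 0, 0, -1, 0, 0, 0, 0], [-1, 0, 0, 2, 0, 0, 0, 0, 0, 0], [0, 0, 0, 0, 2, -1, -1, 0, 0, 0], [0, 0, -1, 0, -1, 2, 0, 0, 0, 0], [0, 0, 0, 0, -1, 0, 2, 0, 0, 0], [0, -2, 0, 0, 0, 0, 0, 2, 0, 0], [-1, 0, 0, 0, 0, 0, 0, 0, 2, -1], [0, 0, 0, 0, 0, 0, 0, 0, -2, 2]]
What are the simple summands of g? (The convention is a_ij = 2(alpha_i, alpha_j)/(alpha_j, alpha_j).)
The diagram associated to this matrix has two connected components: the simple roots {alpha_1, alpha_4, alpha_9, alpha_10} form a chain of 4 nodes with a double edge at one end; the terminal node there is the unique long simple root (C_4), and {alpha_2, alpha_3, alpha_5, alpha_6, alpha_7, alpha_8} form a chain of 6 nodes with a double edge at one end; the terminal node there is the unique long simple root (C_6). A semisimple Lie algebra decomposes uniquely as the direct sum of simple ideals, one per connected component of its Dynkin diagram, so g ≅ C_4 ⊕ C_6 (dimension 36 + 78 = 114).

C4 ⊕ C6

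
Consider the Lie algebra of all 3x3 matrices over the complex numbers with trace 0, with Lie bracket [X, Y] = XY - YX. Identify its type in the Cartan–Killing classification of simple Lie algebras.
type A_2

This is sl(3), which has dimension 3^2 - 1 = 8 and rank 3 - 1 = 2 (a Cartan subalgebra is the diagonal traceless matrices). In the classification of classical Lie algebras, the special linear algebra sl(n+1) has type A_n; here n = 2, so the Dynkin diagram is a chain of 2 nodes with single edges (A_2). Hence the type is A_2.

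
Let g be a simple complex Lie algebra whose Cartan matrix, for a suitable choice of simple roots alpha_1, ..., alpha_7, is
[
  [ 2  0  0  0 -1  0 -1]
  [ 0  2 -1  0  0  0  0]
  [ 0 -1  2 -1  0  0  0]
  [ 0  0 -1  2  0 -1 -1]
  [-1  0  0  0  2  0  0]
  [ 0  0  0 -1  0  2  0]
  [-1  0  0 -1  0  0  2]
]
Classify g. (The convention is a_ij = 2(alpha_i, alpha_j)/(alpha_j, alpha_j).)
E_7

The matrix has rank 7 with 2's on the diagonal. Reading the off-diagonal entries as Dynkin edges (a single edge where a_ij = a_ji = -1; a double or triple edge where a_ij * a_ji = 2 or 3), the diagram is a chain of 6 nodes with one extra node attached to the third node from one end (E_7). One simple-root ordering that puts it in standard form is (alpha_2, alpha_6, alpha_3, alpha_4, alpha_7, alpha_1, alpha_5). So the algebra is type E_7.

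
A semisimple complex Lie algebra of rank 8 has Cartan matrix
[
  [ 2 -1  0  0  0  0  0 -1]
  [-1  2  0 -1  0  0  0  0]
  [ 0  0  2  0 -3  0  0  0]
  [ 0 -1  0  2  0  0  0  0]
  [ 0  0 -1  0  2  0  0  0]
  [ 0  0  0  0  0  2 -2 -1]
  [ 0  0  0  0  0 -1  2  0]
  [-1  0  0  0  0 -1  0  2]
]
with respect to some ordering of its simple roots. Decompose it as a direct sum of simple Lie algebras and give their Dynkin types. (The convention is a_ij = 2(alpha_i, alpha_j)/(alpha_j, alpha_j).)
B_6 ⊕ G_2

The diagram associated to this matrix has two connected components: the simple roots {alpha_1, alpha_2, alpha_4, alpha_6, alpha_7, alpha_8} form a chain of 6 nodes with a double edge at one end; the terminal node there is the unique short simple root (B_6), and {alpha_3, alpha_5} form two nodes joined by a triple edge (G_2). A semisimple Lie algebra decomposes uniquely as the direct sum of simple ideals, one per connected component of its Dynkin diagram, so g ≅ B_6 ⊕ G_2 (dimension 78 + 14 = 92).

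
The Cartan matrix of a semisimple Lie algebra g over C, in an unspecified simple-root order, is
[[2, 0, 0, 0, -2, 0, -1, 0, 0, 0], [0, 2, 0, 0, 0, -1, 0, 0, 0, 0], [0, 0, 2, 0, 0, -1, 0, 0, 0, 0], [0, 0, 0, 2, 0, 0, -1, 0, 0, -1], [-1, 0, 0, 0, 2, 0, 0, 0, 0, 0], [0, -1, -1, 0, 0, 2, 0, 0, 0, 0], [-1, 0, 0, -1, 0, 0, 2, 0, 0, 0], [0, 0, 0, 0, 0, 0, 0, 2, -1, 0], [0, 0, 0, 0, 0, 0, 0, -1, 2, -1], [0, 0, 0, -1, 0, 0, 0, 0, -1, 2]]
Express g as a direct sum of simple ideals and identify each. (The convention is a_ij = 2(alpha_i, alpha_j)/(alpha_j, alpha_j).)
The diagram associated to this matrix has two connected components: the simple roots {alpha_2, alpha_3, alpha_6} form a chain of 3 nodes with single edges (A_3), and {alpha_1, alpha_4, alpha_5, alpha_7, alpha_8, alpha_9, alpha_10} form a chain of 7 nodes with a double edge at one end; the terminal node there is the unique short simple root (B_7). A semisimple Lie algebra decomposes uniquely as the direct sum of simple ideals, one per connected component of its Dynkin diagram, so g ≅ A_3 ⊕ B_7 (dimension 15 + 105 = 120).

A3 + B7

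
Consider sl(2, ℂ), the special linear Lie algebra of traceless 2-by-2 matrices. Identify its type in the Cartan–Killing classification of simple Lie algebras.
A_1

This is sl(2), which has dimension 2^2 - 1 = 3 and rank 2 - 1 = 1 (a Cartan subalgebra is the diagonal traceless matrices). In the classification of classical Lie algebras, the special linear algebra sl(n+1) has type A_n; here n = 1, so the Dynkin diagram is a chain of 1 nodes with single edges (A_1). Hence the type is A_1.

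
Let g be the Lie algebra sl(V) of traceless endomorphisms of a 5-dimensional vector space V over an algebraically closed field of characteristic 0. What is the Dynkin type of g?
A4

This is sl(5), which has dimension 5^2 - 1 = 24 and rank 5 - 1 = 4 (a Cartan subalgebra is the diagonal traceless matrices). In the classification of classical Lie algebras, the special linear algebra sl(n+1) has type A_n; here n = 4, so the Dynkin diagram is a chain of 4 nodes with single edges (A_4). Hence the type is A_4.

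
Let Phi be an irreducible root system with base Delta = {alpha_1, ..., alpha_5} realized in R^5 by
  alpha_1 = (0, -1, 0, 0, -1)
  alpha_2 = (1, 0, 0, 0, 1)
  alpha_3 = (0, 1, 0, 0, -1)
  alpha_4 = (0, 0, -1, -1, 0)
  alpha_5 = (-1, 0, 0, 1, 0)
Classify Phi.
Compute the Cartan integers a_ij = 2(alpha_i, alpha_j)/(alpha_j, alpha_j); the resulting 5x5 Cartan matrix is
[[2, -1, 0, 0, 0], [-1, 2, -1, 0, -1], [0, -1, 2, 0, 0], [0, 0, 0, 2, -1], [0, -1, 0, -1, 2]].
All simple roots have the same length, so the diagram is simply laced. The associated Dynkin diagram is a chain of 3 nodes with a fork of two nodes at one end (D_5), so the type is D_5 (the algebra so(10)).

type D_5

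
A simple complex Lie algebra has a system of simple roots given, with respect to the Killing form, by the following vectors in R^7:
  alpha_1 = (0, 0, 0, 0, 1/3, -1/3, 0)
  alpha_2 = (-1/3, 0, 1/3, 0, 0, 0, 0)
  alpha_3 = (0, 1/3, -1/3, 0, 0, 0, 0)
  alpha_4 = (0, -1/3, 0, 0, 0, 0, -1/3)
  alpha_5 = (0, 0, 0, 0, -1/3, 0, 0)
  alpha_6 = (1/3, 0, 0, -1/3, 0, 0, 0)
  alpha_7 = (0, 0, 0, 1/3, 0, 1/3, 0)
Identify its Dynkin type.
B_7

Compute the Cartan integers a_ij = 2(alpha_i, alpha_j)/(alpha_j, alpha_j); the resulting 7x7 Cartan matrix is
[[2, 0, 0, 0, -2, 0, -1], [0, 2, -1, 0, 0, -1, 0], [0, -1, 2, -1, 0, 0, 0], [0, 0, -1, 2, 0, 0, 0], [-1, 0, 0, 0, 2, 0, 0], [0, -1, 0, 0, 0, 2, -1], [-1, 0, 0, 0, 0, -1, 2]].
The roots have two lengths (squared-length ratio 2:1); the short ones are alpha_{5}. The associated Dynkin diagram is a chain of 7 nodes with a double edge at one end; the terminal node there is the unique short simple root (B_7), so the type is B_7 (the algebra so(15)).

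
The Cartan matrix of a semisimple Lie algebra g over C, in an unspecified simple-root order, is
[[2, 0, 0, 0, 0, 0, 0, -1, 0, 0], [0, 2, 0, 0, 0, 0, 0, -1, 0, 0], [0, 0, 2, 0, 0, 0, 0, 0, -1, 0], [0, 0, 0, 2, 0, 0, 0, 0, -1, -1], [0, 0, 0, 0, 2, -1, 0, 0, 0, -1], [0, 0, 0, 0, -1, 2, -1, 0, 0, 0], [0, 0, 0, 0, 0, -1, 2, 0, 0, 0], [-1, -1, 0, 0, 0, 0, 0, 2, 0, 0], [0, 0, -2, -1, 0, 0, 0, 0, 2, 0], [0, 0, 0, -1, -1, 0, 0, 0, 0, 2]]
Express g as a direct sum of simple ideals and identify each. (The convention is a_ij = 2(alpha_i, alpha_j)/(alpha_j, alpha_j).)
The diagram associated to this matrix has two connected components: the simple roots {alpha_1, alpha_2, alpha_8} form a chain of 3 nodes with single edges (A_3), and {alpha_3, alpha_4, alpha_5, alpha_6, alpha_7, alpha_9, alpha_10} form a chain of 7 nodes with a double edge at one end; the terminal node there is the unique short simple root (B_7). A semisimple Lie algebra decomposes uniquely as the direct sum of simple ideals, one per connected component of its Dynkin diagram, so g ≅ A_3 ⊕ B_7 (dimension 15 + 105 = 120).

A3 + B7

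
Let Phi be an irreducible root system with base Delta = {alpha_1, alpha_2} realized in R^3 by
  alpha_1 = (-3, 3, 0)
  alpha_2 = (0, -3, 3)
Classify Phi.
A2

Compute the Cartan integers a_ij = 2(alpha_i, alpha_j)/(alpha_j, alpha_j); the resulting 2x2 Cartan matrix is
[[2, -1], [-1, 2]].
All simple roots have the same length, so the diagram is simply laced. The associated Dynkin diagram is a chain of 2 nodes with single edges (A_2), so the type is A_2 (the algebra sl(3)).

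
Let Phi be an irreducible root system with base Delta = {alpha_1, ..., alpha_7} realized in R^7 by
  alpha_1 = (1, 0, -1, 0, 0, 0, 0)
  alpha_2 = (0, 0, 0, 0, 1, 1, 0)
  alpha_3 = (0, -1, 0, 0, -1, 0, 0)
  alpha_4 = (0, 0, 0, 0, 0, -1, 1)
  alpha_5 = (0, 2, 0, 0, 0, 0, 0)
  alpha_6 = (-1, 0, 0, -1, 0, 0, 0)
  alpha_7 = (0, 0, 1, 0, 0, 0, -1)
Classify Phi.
C7

Compute the Cartan integers a_ij = 2(alpha_i, alpha_j)/(alpha_j, alpha_j); the resulting 7x7 Cartan matrix is
[[2, 0, 0, 0, 0, -1, -1], [0, 2, -1, -1, 0, 0, 0], [0, -1, 2, 0, -1, 0, 0], [0, -1, 0, 2, 0, 0, -1], [0, 0, -2, 0, 2, 0, 0], [-1, 0, 0, 0, 0, 2, 0], [-1, 0, 0, -1, 0, 0, 2]].
The roots have two lengths (squared-length ratio 2:1); the short ones are alpha_{1,2,3,4,6,7}. The associated Dynkin diagram is a chain of 7 nodes with a double edge at one end; the terminal node there is the unique long simple root (C_7), so the type is C_7 (the algebra sp(14)).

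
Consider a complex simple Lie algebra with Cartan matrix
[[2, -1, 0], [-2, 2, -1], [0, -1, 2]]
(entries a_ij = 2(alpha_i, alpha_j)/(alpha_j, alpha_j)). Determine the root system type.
B_3

The matrix has rank 3 with 2's on the diagonal. Reading the off-diagonal entries as Dynkin edges (a single edge where a_ij = a_ji = -1; a double or triple edge where a_ij * a_ji = 2 or 3), the diagram is a chain of 3 nodes with a double edge at one end; the terminal node there is the unique short simple root (B_3). One simple-root ordering that puts it in standard form is (alpha_3, alpha_2, alpha_1). So the algebra is type B_3, i.e. so(7).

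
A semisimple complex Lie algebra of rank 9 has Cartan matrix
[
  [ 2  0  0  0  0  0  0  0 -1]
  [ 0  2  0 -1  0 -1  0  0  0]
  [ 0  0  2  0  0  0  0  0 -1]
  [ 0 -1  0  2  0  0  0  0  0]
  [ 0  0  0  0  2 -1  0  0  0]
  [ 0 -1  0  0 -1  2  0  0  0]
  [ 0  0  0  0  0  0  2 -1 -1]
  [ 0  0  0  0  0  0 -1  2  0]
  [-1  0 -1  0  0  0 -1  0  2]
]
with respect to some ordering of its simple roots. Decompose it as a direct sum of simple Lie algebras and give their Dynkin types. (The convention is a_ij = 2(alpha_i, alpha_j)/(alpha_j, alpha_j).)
A4 ⊕ D5

The diagram associated to this matrix has two connected components: the simple roots {alpha_2, alpha_4, alpha_5, alpha_6} form a chain of 4 nodes with single edges (A_4), and {alpha_1, alpha_3, alpha_7, alpha_8, alpha_9} form a chain of 3 nodes with a fork of two nodes at one end (D_5). A semisimple Lie algebra decomposes uniquely as the direct sum of simple ideals, one per connected component of its Dynkin diagram, so g ≅ A_4 ⊕ D_5 (dimension 24 + 45 = 69).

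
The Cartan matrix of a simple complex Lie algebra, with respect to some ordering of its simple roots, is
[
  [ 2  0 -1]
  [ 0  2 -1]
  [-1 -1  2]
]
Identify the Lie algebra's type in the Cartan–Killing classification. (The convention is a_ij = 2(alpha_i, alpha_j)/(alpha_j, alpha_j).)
The matrix has rank 3 with 2's on the diagonal. Reading the off-diagonal entries as Dynkin edges (a single edge where a_ij = a_ji = -1; a double or triple edge where a_ij * a_ji = 2 or 3), the diagram is a chain of 3 nodes with single edges (A_3). One simple-root ordering that puts it in standard form is (alpha_2, alpha_3, alpha_1). So the algebra is type A_3, i.e. sl(4).

A3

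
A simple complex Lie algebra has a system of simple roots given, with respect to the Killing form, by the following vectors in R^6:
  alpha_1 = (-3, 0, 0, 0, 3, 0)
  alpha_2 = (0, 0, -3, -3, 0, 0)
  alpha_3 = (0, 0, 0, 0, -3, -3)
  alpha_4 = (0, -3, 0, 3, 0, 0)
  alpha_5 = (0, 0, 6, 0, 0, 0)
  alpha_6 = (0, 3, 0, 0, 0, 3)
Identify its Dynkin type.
C_6 (sp(12))

Compute the Cartan integers a_ij = 2(alpha_i, alpha_j)/(alpha_j, alpha_j); the resulting 6x6 Cartan matrix is
[[2, 0, -1, 0, 0, 0], [0, 2, 0, -1, -1, 0], [-1, 0, 2, 0, 0, -1], [0, -1, 0, 2, 0, -1], [0, -2, 0, 0, 2, 0], [0, 0, -1, -1, 0, 2]].
The roots have two lengths (squared-length ratio 2:1); the short ones are alpha_{1,2,3,4,6}. The associated Dynkin diagram is a chain of 6 nodes with a double edge at one end; the terminal node there is the unique long simple root (C_6), so the type is C_6 (the algebra sp(12)).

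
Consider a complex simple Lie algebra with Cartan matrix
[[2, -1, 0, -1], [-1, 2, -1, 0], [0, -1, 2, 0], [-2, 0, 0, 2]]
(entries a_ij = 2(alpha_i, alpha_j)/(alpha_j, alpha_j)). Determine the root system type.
C_4 (sp(8))

The matrix has rank 4 with 2's on the diagonal. Reading the off-diagonal entries as Dynkin edges (a single edge where a_ij = a_ji = -1; a double or triple edge where a_ij * a_ji = 2 or 3), the diagram is a chain of 4 nodes with a double edge at one end; the terminal node there is the unique long simple root (C_4). One simple-root ordering that puts it in standard form is (alpha_3, alpha_2, alpha_1, alpha_4). So the algebra is type C_4, i.e. sp(8).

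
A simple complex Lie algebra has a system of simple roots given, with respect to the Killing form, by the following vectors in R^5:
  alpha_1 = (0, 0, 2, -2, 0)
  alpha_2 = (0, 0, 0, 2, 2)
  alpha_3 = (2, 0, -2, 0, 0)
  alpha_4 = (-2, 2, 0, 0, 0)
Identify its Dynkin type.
A4

Compute the Cartan integers a_ij = 2(alpha_i, alpha_j)/(alpha_j, alpha_j); the resulting 4x4 Cartan matrix is
[[2, -1, -1, 0], [-1, 2, 0, 0], [-1, 0, 2, -1], [0, 0, -1, 2]].
All simple roots have the same length, so the diagram is simply laced. The associated Dynkin diagram is a chain of 4 nodes with single edges (A_4), so the type is A_4 (the algebra sl(5)).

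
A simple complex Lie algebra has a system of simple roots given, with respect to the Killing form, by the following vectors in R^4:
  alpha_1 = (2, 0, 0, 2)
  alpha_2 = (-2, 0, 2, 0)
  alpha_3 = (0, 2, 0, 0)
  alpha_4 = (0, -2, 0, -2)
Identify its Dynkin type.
Compute the Cartan integers a_ij = 2(alpha_i, alpha_j)/(alpha_j, alpha_j); the resulting 4x4 Cartan matrix is
[[2, -1, 0, -1], [-1, 2, 0, 0], [0, 0, 2, -1], [-1, 0, -2, 2]].
The roots have two lengths (squared-length ratio 2:1); the short ones are alpha_{3}. The associated Dynkin diagram is a chain of 4 nodes with a double edge at one end; the terminal node there is the unique short simple root (B_4), so the type is B_4 (the algebra so(9)).

type B_4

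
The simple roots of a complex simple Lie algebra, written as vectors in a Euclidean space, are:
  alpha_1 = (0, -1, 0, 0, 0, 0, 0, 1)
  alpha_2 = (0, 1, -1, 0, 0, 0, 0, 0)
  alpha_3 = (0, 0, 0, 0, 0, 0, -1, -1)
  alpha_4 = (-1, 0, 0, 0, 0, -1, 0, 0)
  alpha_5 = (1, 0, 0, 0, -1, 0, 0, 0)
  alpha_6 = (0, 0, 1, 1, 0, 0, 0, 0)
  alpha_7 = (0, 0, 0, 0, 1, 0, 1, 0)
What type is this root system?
Compute the Cartan integers a_ij = 2(alpha_i, alpha_j)/(alpha_j, alpha_j); the resulting 7x7 Cartan matrix is
[[2, -1, -1, 0, 0, 0, 0], [-1, 2, 0, 0, 0, -1, 0], [-1, 0, 2, 0, 0, 0, -1], [0, 0, 0, 2, -1, 0, 0], [0, 0, 0, -1, 2, 0, -1], [0, -1, 0, 0, 0, 2, 0], [0, 0, -1, 0, -1, 0, 2]].
All simple roots have the same length, so the diagram is simply laced. The associated Dynkin diagram is a chain of 7 nodes with single edges (A_7), so the type is A_7 (the algebra sl(8)).

A7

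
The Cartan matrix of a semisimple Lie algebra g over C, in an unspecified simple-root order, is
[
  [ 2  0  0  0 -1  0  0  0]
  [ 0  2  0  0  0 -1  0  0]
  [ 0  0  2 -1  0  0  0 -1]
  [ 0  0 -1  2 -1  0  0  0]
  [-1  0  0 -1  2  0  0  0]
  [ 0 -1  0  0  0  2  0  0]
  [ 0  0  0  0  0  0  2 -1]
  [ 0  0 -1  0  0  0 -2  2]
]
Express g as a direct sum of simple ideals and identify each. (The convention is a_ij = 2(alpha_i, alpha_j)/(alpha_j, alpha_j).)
A_2 (sl(3)) + B_6 (so(13))

The diagram associated to this matrix has two connected components: the simple roots {alpha_2, alpha_6} form a chain of 2 nodes with single edges (A_2), and {alpha_1, alpha_3, alpha_4, alpha_5, alpha_7, alpha_8} form a chain of 6 nodes with a double edge at one end; the terminal node there is the unique short simple root (B_6). A semisimple Lie algebra decomposes uniquely as the direct sum of simple ideals, one per connected component of its Dynkin diagram, so g ≅ A_2 ⊕ B_6 (dimension 8 + 78 = 86).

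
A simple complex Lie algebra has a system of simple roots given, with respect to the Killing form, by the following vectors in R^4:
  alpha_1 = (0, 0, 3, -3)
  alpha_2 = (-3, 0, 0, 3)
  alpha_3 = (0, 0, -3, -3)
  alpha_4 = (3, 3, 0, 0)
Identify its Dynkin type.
Compute the Cartan integers a_ij = 2(alpha_i, alpha_j)/(alpha_j, alpha_j); the resulting 4x4 Cartan matrix is
[[2, -1, 0, 0], [-1, 2, -1, -1], [0, -1, 2, 0], [0, -1, 0, 2]].
All simple roots have the same length, so the diagram is simply laced. The associated Dynkin diagram is a chain of 2 nodes with a fork of two nodes at one end (D_4), so the type is D_4 (the algebra so(8)).

D4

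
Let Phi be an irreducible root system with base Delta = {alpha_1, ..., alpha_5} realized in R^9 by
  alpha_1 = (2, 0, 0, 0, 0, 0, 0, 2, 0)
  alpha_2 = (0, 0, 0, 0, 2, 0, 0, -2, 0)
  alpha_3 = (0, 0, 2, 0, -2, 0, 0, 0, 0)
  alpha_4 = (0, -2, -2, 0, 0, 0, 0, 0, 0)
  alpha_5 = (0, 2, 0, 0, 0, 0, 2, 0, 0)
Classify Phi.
Compute the Cartan integers a_ij = 2(alpha_i, alpha_j)/(alpha_j, alpha_j); the resulting 5x5 Cartan matrix is
[[2, -1, 0, 0, 0], [-1, 2, -1, 0, 0], [0, -1, 2, -1, 0], [0, 0, -1, 2, -1], [0, 0, 0, -1, 2]].
All simple roots have the same length, so the diagram is simply laced. The associated Dynkin diagram is a chain of 5 nodes with single edges (A_5), so the type is A_5 (the algebra sl(6)).

A_5 (sl(6))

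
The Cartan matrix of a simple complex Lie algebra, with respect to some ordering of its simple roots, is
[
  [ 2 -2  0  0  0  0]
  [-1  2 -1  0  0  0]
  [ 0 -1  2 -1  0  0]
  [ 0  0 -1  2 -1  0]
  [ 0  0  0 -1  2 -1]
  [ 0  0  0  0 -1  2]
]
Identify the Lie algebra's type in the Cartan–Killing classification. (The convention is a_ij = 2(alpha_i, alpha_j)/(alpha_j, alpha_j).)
The matrix has rank 6 with 2's on the diagonal. Reading the off-diagonal entries as Dynkin edges (a single edge where a_ij = a_ji = -1; a double or triple edge where a_ij * a_ji = 2 or 3), the diagram is a chain of 6 nodes with a double edge at one end; the terminal node there is the unique long simple root (C_6). One simple-root ordering that puts it in standard form is (alpha_6, alpha_5, alpha_4, alpha_3, alpha_2, alpha_1). So the algebra is type C_6, i.e. sp(12).

C_6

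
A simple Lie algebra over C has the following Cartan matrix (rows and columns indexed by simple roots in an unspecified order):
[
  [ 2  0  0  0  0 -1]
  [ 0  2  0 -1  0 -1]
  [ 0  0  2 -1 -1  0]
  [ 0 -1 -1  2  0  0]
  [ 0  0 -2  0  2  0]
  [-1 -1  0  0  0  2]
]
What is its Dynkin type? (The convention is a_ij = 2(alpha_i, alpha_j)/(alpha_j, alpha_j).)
C_6 (sp(12))

The matrix has rank 6 with 2's on the diagonal. Reading the off-diagonal entries as Dynkin edges (a single edge where a_ij = a_ji = -1; a double or triple edge where a_ij * a_ji = 2 or 3), the diagram is a chain of 6 nodes with a double edge at one end; the terminal node there is the unique long simple root (C_6). One simple-root ordering that puts it in standard form is (alpha_1, alpha_6, alpha_2, alpha_4, alpha_3, alpha_5). So the algebra is type C_6, i.e. sp(12).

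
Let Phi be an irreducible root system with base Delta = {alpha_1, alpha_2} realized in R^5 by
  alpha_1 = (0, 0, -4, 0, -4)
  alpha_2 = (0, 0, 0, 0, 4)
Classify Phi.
B_2 (so(5))

Compute the Cartan integers a_ij = 2(alpha_i, alpha_j)/(alpha_j, alpha_j); the resulting 2x2 Cartan matrix is
[[2, -2], [-1, 2]].
The roots have two lengths (squared-length ratio 2:1); the short ones are alpha_{2}. The associated Dynkin diagram is a chain of 2 nodes with a double edge at one end; the terminal node there is the unique short simple root (B_2), so the type is B_2 (the algebra so(5)).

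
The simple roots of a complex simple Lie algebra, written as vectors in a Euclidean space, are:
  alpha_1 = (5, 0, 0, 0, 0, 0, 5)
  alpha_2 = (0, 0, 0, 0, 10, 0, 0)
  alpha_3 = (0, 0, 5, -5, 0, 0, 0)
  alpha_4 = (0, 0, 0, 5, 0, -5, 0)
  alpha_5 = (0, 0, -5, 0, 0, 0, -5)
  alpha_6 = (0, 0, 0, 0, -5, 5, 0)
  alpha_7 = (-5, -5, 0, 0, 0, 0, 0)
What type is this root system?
Compute the Cartan integers a_ij = 2(alpha_i, alpha_j)/(alpha_j, alpha_j); the resulting 7x7 Cartan matrix is
[[2, 0, 0, 0, -1, 0, -1], [0, 2, 0, 0, 0, -2, 0], [0, 0, 2, -1, -1, 0, 0], [0, 0, -1, 2, 0, -1, 0], [-1, 0, -1, 0, 2, 0, 0], [0, -1, 0, -1, 0, 2, 0], [-1, 0, 0, 0, 0, 0, 2]].
The roots have two lengths (squared-length ratio 2:1); the short ones are alpha_{1,3,4,5,6,7}. The associated Dynkin diagram is a chain of 7 nodes with a double edge at one end; the terminal node there is the unique long simple root (C_7), so the type is C_7 (the algebra sp(14)).

C7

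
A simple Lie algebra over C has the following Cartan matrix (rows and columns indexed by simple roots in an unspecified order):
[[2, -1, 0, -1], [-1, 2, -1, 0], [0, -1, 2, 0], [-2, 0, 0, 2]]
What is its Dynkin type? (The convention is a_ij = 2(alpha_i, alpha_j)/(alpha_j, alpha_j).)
The matrix has rank 4 with 2's on the diagonal. Reading the off-diagonal entries as Dynkin edges (a single edge where a_ij = a_ji = -1; a double or triple edge where a_ij * a_ji = 2 or 3), the diagram is a chain of 4 nodes with a double edge at one end; the terminal node there is the unique long simple root (C_4). One simple-root ordering that puts it in standard form is (alpha_3, alpha_2, alpha_1, alpha_4). So the algebra is type C_4, i.e. sp(8).

C4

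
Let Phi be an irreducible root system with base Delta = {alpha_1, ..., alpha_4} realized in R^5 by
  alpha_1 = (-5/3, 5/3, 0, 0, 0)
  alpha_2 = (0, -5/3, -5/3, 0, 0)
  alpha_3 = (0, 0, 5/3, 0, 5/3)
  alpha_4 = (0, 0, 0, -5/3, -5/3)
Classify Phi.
Compute the Cartan integers a_ij = 2(alpha_i, alpha_j)/(alpha_j, alpha_j); the resulting 4x4 Cartan matrix is
[[2, -1, 0, 0], [-1, 2, -1, 0], [0, -1, 2, -1], [0, 0, -1, 2]].
All simple roots have the same length, so the diagram is simply laced. The associated Dynkin diagram is a chain of 4 nodes with single edges (A_4), so the type is A_4 (the algebra sl(5)).

A4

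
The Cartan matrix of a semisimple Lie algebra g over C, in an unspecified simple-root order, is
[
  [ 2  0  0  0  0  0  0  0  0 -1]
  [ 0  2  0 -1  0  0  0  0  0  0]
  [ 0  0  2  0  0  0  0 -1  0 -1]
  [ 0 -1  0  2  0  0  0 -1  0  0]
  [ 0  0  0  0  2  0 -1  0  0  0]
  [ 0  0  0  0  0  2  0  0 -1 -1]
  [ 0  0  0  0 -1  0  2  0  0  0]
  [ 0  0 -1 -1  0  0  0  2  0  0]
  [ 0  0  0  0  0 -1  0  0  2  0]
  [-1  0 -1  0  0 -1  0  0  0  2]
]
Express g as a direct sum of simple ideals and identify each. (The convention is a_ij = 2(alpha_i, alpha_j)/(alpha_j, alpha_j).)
A_2 + E_8

The diagram associated to this matrix has two connected components: the simple roots {alpha_5, alpha_7} form a chain of 2 nodes with single edges (A_2), and {alpha_1, alpha_2, alpha_3, alpha_4, alpha_6, alpha_8, alpha_9, alpha_10} form a chain of 7 nodes with one extra node attached to the third node from one end (E_8). A semisimple Lie algebra decomposes uniquely as the direct sum of simple ideals, one per connected component of its Dynkin diagram, so g ≅ A_2 ⊕ E_8 (dimension 8 + 248 = 256).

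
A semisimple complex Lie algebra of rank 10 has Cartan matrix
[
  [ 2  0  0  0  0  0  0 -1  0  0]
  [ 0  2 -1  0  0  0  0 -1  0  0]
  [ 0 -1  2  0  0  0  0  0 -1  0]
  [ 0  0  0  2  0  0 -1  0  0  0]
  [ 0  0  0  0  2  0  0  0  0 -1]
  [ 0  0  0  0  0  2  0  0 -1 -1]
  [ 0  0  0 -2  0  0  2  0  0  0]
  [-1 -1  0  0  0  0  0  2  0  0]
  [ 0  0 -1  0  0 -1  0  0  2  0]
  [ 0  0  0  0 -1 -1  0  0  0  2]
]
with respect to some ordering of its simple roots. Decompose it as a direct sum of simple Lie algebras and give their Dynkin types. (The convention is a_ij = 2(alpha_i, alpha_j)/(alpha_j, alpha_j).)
The diagram associated to this matrix has two connected components: the simple roots {alpha_1, alpha_2, alpha_3, alpha_5, alpha_6, alpha_8, alpha_9, alpha_10} form a chain of 8 nodes with single edges (A_8), and {alpha_4, alpha_7} form a chain of 2 nodes with a double edge at one end; the terminal node there is the unique short simple root (B_2). A semisimple Lie algebra decomposes uniquely as the direct sum of simple ideals, one per connected component of its Dynkin diagram, so g ≅ A_8 ⊕ B_2 (dimension 80 + 10 = 90).

type A_8 + type B_2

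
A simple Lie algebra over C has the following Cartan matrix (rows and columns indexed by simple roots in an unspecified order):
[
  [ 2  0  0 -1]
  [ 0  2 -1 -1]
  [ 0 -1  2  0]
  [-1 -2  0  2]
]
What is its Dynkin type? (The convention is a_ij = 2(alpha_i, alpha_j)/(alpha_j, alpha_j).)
F_4

The matrix has rank 4 with 2's on the diagonal. Reading the off-diagonal entries as Dynkin edges (a single edge where a_ij = a_ji = -1; a double or triple edge where a_ij * a_ji = 2 or 3), the diagram is a chain of 4 nodes with a double edge between the middle two (F_4). One simple-root ordering that puts it in standard form is (alpha_1, alpha_4, alpha_2, alpha_3). So the algebra is type F_4.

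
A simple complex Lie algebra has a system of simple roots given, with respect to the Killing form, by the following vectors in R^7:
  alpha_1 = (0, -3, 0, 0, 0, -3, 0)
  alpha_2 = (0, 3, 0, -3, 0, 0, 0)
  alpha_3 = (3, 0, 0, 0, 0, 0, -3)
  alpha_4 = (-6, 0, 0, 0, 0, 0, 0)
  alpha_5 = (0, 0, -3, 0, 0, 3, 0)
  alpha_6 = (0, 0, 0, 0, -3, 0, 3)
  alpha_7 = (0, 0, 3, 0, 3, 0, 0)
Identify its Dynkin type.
Compute the Cartan integers a_ij = 2(alpha_i, alpha_j)/(alpha_j, alpha_j); the resulting 7x7 Cartan matrix is
[[2, -1, 0, 0, -1, 0, 0], [-1, 2, 0, 0, 0, 0, 0], [0, 0, 2, -1, 0, -1, 0], [0, 0, -2, 2, 0, 0, 0], [-1, 0, 0, 0, 2, 0, -1], [0, 0, -1, 0, 0, 2, -1], [0, 0, 0, 0, -1, -1, 2]].
The roots have two lengths (squared-length ratio 2:1); the short ones are alpha_{1,2,3,5,6,7}. The associated Dynkin diagram is a chain of 7 nodes with a double edge at one end; the terminal node there is the unique long simple root (C_7), so the type is C_7 (the algebra sp(14)).

C7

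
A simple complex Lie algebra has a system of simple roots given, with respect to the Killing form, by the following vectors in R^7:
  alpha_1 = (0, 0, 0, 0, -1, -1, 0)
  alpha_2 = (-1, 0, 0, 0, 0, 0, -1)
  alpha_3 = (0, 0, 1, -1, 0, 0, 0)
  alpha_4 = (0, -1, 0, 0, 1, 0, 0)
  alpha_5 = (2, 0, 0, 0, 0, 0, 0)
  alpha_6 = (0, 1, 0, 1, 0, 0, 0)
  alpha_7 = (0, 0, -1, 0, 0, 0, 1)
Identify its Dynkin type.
C_7

Compute the Cartan integers a_ij = 2(alpha_i, alpha_j)/(alpha_j, alpha_j); the resulting 7x7 Cartan matrix is
[[2, 0, 0, -1, 0, 0, 0], [0, 2, 0, 0, -1, 0, -1], [0, 0, 2, 0, 0, -1, -1], [-1, 0, 0, 2, 0, -1, 0], [0, -2, 0, 0, 2, 0, 0], [0, 0, -1, -1, 0, 2, 0], [0, -1, -1, 0, 0, 0, 2]].
The roots have two lengths (squared-length ratio 2:1); the short ones are alpha_{1,2,3,4,6,7}. The associated Dynkin diagram is a chain of 7 nodes with a double edge at one end; the terminal node there is the unique long simple root (C_7), so the type is C_7 (the algebra sp(14)).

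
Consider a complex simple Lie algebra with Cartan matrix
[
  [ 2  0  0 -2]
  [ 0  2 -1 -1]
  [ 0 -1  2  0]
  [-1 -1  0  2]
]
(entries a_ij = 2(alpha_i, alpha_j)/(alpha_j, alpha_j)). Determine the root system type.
The matrix has rank 4 with 2's on the diagonal. Reading the off-diagonal entries as Dynkin edges (a single edge where a_ij = a_ji = -1; a double or triple edge where a_ij * a_ji = 2 or 3), the diagram is a chain of 4 nodes with a double edge at one end; the terminal node there is the unique long simple root (C_4). One simple-root ordering that puts it in standard form is (alpha_3, alpha_2, alpha_4, alpha_1). So the algebra is type C_4, i.e. sp(8).

type C_4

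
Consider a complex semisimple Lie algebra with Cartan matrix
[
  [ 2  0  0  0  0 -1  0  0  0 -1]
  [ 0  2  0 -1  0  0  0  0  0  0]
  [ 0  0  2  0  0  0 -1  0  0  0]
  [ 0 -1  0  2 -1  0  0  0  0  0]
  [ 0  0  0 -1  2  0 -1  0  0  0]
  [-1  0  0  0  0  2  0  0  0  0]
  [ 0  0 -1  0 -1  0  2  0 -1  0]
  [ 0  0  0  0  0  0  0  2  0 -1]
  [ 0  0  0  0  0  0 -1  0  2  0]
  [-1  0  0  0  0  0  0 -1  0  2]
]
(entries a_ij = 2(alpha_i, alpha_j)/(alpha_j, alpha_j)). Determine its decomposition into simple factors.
A4 ⊕ D6

The diagram associated to this matrix has two connected components: the simple roots {alpha_1, alpha_6, alpha_8, alpha_10} form a chain of 4 nodes with single edges (A_4), and {alpha_2, alpha_3, alpha_4, alpha_5, alpha_7, alpha_9} form a chain of 4 nodes with a fork of two nodes at one end (D_6). A semisimple Lie algebra decomposes uniquely as the direct sum of simple ideals, one per connected component of its Dynkin diagram, so g ≅ A_4 ⊕ D_6 (dimension 24 + 66 = 90).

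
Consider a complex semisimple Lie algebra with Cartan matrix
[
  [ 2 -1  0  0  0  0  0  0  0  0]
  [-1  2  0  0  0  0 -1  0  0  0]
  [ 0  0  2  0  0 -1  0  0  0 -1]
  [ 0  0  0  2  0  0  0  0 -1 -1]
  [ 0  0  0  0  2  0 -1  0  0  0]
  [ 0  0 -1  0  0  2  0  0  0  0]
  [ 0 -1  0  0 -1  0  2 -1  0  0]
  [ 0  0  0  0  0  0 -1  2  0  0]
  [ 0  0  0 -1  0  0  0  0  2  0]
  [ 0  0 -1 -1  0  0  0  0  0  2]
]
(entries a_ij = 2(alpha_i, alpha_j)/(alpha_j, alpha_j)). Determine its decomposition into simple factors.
type A_5 ⊕ type D_5

The diagram associated to this matrix has two connected components: the simple roots {alpha_3, alpha_4, alpha_6, alpha_9, alpha_10} form a chain of 5 nodes with single edges (A_5), and {alpha_1, alpha_2, alpha_5, alpha_7, alpha_8} form a chain of 3 nodes with a fork of two nodes at one end (D_5). A semisimple Lie algebra decomposes uniquely as the direct sum of simple ideals, one per connected component of its Dynkin diagram, so g ≅ A_5 ⊕ D_5 (dimension 35 + 45 = 80).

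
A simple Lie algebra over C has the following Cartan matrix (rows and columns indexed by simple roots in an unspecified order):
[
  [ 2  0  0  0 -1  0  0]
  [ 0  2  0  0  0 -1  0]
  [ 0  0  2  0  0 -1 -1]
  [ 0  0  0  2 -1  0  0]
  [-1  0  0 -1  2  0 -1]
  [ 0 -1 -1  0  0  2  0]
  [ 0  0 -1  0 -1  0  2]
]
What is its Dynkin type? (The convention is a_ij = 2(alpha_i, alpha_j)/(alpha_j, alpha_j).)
The matrix has rank 7 with 2's on the diagonal. Reading the off-diagonal entries as Dynkin edges (a single edge where a_ij = a_ji = -1; a double or triple edge where a_ij * a_ji = 2 or 3), the diagram is a chain of 5 nodes with a fork of two nodes at one end (D_7). One simple-root ordering that puts it in standard form is (alpha_2, alpha_6, alpha_3, alpha_7, alpha_5, alpha_1, alpha_4). So the algebra is type D_7, i.e. so(14).

D7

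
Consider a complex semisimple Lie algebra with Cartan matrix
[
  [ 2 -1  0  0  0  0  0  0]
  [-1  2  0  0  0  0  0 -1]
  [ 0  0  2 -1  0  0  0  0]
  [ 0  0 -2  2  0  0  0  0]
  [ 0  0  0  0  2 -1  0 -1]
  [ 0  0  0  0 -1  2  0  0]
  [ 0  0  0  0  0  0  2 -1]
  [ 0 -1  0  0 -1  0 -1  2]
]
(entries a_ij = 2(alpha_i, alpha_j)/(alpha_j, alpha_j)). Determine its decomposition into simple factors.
The diagram associated to this matrix has two connected components: the simple roots {alpha_3, alpha_4} form a chain of 2 nodes with a double edge at one end; the terminal node there is the unique short simple root (B_2), and {alpha_1, alpha_2, alpha_5, alpha_6, alpha_7, alpha_8} form a chain of 5 nodes with one extra node attached to the third node from one end (E_6). A semisimple Lie algebra decomposes uniquely as the direct sum of simple ideals, one per connected component of its Dynkin diagram, so g ≅ B_2 ⊕ E_6 (dimension 10 + 78 = 88).

B2 + E6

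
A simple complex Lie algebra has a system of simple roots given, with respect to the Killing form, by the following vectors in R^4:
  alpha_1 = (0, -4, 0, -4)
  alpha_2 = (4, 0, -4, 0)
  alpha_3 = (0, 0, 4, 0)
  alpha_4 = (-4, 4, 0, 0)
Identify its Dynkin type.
type B_4

Compute the Cartan integers a_ij = 2(alpha_i, alpha_j)/(alpha_j, alpha_j); the resulting 4x4 Cartan matrix is
[[2, 0, 0, -1], [0, 2, -2, -1], [0, -1, 2, 0], [-1, -1, 0, 2]].
The roots have two lengths (squared-length ratio 2:1); the short ones are alpha_{3}. The associated Dynkin diagram is a chain of 4 nodes with a double edge at one end; the terminal node there is the unique short simple root (B_4), so the type is B_4 (the algebra so(9)).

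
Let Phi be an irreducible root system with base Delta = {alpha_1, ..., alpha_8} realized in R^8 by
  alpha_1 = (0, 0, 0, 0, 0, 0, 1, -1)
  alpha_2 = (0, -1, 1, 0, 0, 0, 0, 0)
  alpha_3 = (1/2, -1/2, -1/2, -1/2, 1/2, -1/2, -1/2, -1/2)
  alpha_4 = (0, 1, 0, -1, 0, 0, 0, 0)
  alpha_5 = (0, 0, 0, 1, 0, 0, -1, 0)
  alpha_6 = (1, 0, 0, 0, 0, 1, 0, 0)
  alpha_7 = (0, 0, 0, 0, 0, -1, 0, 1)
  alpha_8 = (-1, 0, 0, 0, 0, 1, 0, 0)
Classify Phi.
Compute the Cartan integers a_ij = 2(alpha_i, alpha_j)/(alpha_j, alpha_j); the resulting 8x8 Cartan matrix is
[[2, 0, 0, 0, -1, 0, -1, 0], [0, 2, 0, -1, 0, 0, 0, 0], [0, 0, 2, 0, 0, 0, 0, -1], [0, -1, 0, 2, -1, 0, 0, 0], [-1, 0, 0, -1, 2, 0, 0, 0], [0, 0, 0, 0, 0, 2, -1, 0], [-1, 0, 0, 0, 0, -1, 2, -1], [0, 0, -1, 0, 0, 0, -1, 2]].
All simple roots have the same length, so the diagram is simply laced. The associated Dynkin diagram is a chain of 7 nodes with one extra node attached to the third node from one end (E_8), so the type is E_8.

E_8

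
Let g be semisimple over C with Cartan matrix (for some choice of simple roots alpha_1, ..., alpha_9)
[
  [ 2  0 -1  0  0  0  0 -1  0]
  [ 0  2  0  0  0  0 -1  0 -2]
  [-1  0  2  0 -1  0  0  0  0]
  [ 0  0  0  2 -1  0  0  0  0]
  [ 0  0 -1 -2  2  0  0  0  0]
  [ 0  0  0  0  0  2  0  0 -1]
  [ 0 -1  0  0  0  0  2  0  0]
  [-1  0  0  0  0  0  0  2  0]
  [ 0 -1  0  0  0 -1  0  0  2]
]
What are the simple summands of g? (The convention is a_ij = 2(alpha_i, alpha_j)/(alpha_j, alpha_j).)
The diagram associated to this matrix has two connected components: the simple roots {alpha_1, alpha_3, alpha_4, alpha_5, alpha_8} form a chain of 5 nodes with a double edge at one end; the terminal node there is the unique short simple root (B_5), and {alpha_2, alpha_6, alpha_7, alpha_9} form a chain of 4 nodes with a double edge between the middle two (F_4). A semisimple Lie algebra decomposes uniquely as the direct sum of simple ideals, one per connected component of its Dynkin diagram, so g ≅ B_5 ⊕ F_4 (dimension 55 + 52 = 107).

type B_5 + type F_4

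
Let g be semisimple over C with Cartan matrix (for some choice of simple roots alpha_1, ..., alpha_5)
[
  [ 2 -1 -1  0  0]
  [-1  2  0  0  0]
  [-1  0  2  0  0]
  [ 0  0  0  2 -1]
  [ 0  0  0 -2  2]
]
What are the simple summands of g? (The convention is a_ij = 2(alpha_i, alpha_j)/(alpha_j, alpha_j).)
type A_3 + type B_2

The diagram associated to this matrix has two connected components: the simple roots {alpha_1, alpha_2, alpha_3} form a chain of 3 nodes with single edges (A_3), and {alpha_4, alpha_5} form a chain of 2 nodes with a double edge at one end; the terminal node there is the unique short simple root (B_2). A semisimple Lie algebra decomposes uniquely as the direct sum of simple ideals, one per connected component of its Dynkin diagram, so g ≅ A_3 ⊕ B_2 (dimension 15 + 10 = 25).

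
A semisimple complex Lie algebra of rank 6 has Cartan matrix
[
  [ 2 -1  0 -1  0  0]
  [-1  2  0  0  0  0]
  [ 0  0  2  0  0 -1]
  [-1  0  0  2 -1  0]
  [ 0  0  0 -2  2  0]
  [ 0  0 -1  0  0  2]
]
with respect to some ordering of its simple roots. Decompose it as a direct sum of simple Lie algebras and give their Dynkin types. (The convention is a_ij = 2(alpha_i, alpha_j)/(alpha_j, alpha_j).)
A_2 (sl(3)) + C_4 (sp(8))

The diagram associated to this matrix has two connected components: the simple roots {alpha_3, alpha_6} form a chain of 2 nodes with single edges (A_2), and {alpha_1, alpha_2, alpha_4, alpha_5} form a chain of 4 nodes with a double edge at one end; the terminal node there is the unique long simple root (C_4). A semisimple Lie algebra decomposes uniquely as the direct sum of simple ideals, one per connected component of its Dynkin diagram, so g ≅ A_2 ⊕ C_4 (dimension 8 + 36 = 44).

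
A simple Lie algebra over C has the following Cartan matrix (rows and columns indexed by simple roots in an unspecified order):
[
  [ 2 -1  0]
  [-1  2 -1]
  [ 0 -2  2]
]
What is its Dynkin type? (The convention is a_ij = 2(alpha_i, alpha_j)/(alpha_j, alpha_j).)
C_3

The matrix has rank 3 with 2's on the diagonal. Reading the off-diagonal entries as Dynkin edges (a single edge where a_ij = a_ji = -1; a double or triple edge where a_ij * a_ji = 2 or 3), the diagram is a chain of 3 nodes with a double edge at one end; the terminal node there is the unique long simple root (C_3). One simple-root ordering that puts it in standard form is (alpha_1, alpha_2, alpha_3). So the algebra is type C_3, i.e. sp(6).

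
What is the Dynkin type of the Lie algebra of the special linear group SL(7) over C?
type A_6

This is sl(7), which has dimension 7^2 - 1 = 48 and rank 7 - 1 = 6 (a Cartan subalgebra is the diagonal traceless matrices). In the classification of classical Lie algebras, the special linear algebra sl(n+1) has type A_n; here n = 6, so the Dynkin diagram is a chain of 6 nodes with single edges (A_6). Hence the type is A_6.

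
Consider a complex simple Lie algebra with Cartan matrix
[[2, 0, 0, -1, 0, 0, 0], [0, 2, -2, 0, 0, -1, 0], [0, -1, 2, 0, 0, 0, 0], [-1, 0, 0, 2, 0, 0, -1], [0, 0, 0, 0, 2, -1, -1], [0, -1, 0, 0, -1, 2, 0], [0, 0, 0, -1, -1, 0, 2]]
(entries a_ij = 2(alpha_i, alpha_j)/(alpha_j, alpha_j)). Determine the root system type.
B7

The matrix has rank 7 with 2's on the diagonal. Reading the off-diagonal entries as Dynkin edges (a single edge where a_ij = a_ji = -1; a double or triple edge where a_ij * a_ji = 2 or 3), the diagram is a chain of 7 nodes with a double edge at one end; the terminal node there is the unique short simple root (B_7). One simple-root ordering that puts it in standard form is (alpha_1, alpha_4, alpha_7, alpha_5, alpha_6, alpha_2, alpha_3). So the algebra is type B_7, i.e. so(15).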